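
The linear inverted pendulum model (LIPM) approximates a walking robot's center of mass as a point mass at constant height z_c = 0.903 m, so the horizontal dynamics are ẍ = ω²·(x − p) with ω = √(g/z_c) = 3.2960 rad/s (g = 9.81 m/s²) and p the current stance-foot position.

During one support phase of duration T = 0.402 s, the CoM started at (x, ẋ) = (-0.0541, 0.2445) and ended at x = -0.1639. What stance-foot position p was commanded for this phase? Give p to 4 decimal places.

ωT = 3.2960·0.402 = 1.324992; cosh(ωT) = 2.013980, sinh(ωT) = 1.748175
x(T) = p + (x₀−p)·cosh(ωT) + (ẋ₀/ω)·sinh(ωT) ⇒ p·(1 − cosh) = x(T) − x₀·cosh − (ẋ₀/ω)·sinh
numerator   = -0.1639 − (-0.0541)·2.013980 − (0.2445/3.2960)·1.748175 = -0.184625
denominator = 1 − 2.013980 = -1.013980
p = -0.184625 / -1.013980 = 0.1821

p = 0.1821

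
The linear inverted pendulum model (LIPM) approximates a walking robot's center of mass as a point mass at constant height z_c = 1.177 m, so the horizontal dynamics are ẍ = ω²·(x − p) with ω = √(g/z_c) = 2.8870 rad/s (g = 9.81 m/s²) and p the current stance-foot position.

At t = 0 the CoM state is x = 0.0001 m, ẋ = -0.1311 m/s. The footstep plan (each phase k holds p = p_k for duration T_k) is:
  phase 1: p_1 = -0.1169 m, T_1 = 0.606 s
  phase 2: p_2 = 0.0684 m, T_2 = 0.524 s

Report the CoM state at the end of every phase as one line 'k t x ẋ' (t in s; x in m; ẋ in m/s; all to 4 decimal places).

phase 1: p=-0.1169, T=0.606, ωT=1.749522, cosh=2.962855, sinh=2.788998; start (x,ẋ)=(0.000100, -0.131100) → end (x,ẋ)=(0.103104, 0.553635)
phase 2: p=0.0684, T=0.524, ωT=1.512788, cosh=2.379832, sinh=2.159537; start (x,ẋ)=(0.103104, 0.553635) → end (x,ẋ)=(0.565121, 1.533924)

1 0.6060 0.1031 0.5536
2 1.1300 0.5651 1.5339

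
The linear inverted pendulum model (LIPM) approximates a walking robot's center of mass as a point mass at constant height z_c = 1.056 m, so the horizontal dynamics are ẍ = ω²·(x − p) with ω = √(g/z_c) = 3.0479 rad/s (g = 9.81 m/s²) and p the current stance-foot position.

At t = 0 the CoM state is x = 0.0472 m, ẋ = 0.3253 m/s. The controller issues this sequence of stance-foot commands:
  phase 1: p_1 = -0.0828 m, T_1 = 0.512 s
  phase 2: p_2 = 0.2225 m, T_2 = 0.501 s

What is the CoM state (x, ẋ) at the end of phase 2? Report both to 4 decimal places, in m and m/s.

x = 2.0819, ẋ = 5.8661

phase 1: p=-0.0828, T=0.512, ωT=1.560525, cosh=2.485673, sinh=2.275647; start (x,ẋ)=(0.047200, 0.325300) → end (x,ẋ)=(0.483215, 1.710262)
phase 2: p=0.2225, T=0.501, ωT=1.526998, cosh=2.410760, sinh=2.193573; start (x,ẋ)=(0.483215, 1.710262) → end (x,ẋ)=(2.081898, 5.866121)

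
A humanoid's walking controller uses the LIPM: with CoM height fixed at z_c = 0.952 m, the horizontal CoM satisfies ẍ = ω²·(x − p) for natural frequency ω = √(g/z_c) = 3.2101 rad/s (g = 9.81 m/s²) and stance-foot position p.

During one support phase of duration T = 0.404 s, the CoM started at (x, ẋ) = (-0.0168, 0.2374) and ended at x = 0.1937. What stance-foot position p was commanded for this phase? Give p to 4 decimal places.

ωT = 3.2101·0.404 = 1.296880; cosh(ωT) = 1.965626, sinh(ωT) = 1.692242
x(T) = p + (x₀−p)·cosh(ωT) + (ẋ₀/ω)·sinh(ωT) ⇒ p·(1 − cosh) = x(T) − x₀·cosh − (ẋ₀/ω)·sinh
numerator   = 0.1937 − (-0.0168)·1.965626 − (0.2374/3.2101)·1.692242 = 0.101574
denominator = 1 − 1.965626 = -0.965626
p = 0.101574 / -0.965626 = -0.1052

p = -0.1052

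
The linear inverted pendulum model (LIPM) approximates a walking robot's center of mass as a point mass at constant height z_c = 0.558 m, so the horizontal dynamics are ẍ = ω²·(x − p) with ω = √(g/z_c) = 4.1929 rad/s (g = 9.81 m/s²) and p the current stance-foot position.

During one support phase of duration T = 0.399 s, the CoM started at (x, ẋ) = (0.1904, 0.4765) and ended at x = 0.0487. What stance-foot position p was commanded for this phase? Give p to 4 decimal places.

ωT = 4.1929·0.399 = 1.672967; cosh(ωT) = 2.757821, sinh(ωT) = 2.570132
x(T) = p + (x₀−p)·cosh(ωT) + (ẋ₀/ω)·sinh(ωT) ⇒ p·(1 − cosh) = x(T) − x₀·cosh − (ẋ₀/ω)·sinh
numerator   = 0.0487 − (0.1904)·2.757821 − (0.4765/4.1929)·2.570132 = -0.768470
denominator = 1 − 2.757821 = -1.757821
p = -0.768470 / -1.757821 = 0.4372

p = 0.4372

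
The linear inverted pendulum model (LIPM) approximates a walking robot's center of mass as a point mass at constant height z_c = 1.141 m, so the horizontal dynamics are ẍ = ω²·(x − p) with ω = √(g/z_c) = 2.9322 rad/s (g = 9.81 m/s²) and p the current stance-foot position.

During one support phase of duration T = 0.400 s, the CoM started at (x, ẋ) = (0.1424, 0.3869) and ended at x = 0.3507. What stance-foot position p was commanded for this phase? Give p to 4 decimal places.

ωT = 2.9322·0.400 = 1.172880; cosh(ωT) = 1.770380, sinh(ωT) = 1.460905
x(T) = p + (x₀−p)·cosh(ωT) + (ẋ₀/ω)·sinh(ωT) ⇒ p·(1 − cosh) = x(T) − x₀·cosh − (ẋ₀/ω)·sinh
numerator   = 0.3507 − (0.1424)·1.770380 − (0.3869/2.9322)·1.460905 = -0.094167
denominator = 1 − 1.770380 = -0.770380
p = -0.094167 / -0.770380 = 0.1222

p = 0.1222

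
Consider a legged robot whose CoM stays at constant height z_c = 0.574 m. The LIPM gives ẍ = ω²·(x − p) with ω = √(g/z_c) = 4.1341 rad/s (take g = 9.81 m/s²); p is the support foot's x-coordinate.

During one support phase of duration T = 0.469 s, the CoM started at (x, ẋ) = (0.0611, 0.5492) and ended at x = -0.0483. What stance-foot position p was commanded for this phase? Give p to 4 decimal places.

p = 0.2815

ωT = 4.1341·0.469 = 1.938893; cosh(ωT) = 3.547457, sinh(ωT) = 3.403594
x(T) = p + (x₀−p)·cosh(ωT) + (ẋ₀/ω)·sinh(ωT) ⇒ p·(1 − cosh) = x(T) − x₀·cosh − (ẋ₀/ω)·sinh
numerator   = -0.0483 − (0.0611)·3.547457 − (0.5492/4.1341)·3.403594 = -0.717205
denominator = 1 − 3.547457 = -2.547457
p = -0.717205 / -2.547457 = 0.2815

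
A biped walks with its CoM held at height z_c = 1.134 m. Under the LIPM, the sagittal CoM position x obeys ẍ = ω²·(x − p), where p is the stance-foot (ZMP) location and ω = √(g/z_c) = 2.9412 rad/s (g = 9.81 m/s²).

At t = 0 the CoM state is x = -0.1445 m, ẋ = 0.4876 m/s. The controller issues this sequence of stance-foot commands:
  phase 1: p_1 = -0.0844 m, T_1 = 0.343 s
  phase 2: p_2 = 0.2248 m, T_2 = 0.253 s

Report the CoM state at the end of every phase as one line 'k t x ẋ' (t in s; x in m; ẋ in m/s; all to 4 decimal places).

1 0.3430 0.0193 0.5473
2 0.5960 0.1114 0.2136

phase 1: p=-0.0844, T=0.343, ωT=1.008832, cosh=1.553520, sinh=1.188875; start (x,ẋ)=(-0.144500, 0.487600) → end (x,ẋ)=(0.019328, 0.547343)
phase 2: p=0.2248, T=0.253, ωT=0.744124, cosh=1.289873, sinh=0.814723; start (x,ẋ)=(0.019328, 0.547343) → end (x,ẋ)=(0.111384, 0.213640)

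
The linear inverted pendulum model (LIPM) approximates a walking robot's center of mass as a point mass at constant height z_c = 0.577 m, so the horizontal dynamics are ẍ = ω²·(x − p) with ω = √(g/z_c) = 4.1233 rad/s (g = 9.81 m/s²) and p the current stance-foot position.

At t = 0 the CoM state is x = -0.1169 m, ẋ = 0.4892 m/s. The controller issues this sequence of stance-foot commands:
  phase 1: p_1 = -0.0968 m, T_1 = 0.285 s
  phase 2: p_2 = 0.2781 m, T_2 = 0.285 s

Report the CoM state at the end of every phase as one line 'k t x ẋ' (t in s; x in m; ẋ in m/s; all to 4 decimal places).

phase 1: p=-0.0968, T=0.285, ωT=1.175140, cosh=1.773687, sinh=1.464911; start (x,ẋ)=(-0.116900, 0.489200) → end (x,ẋ)=(0.041350, 0.746278)
phase 2: p=0.2781, T=0.285, ωT=1.175140, cosh=1.773687, sinh=1.464911; start (x,ẋ)=(0.041350, 0.746278) → end (x,ẋ)=(0.123315, -0.106369)

1 0.2850 0.0414 0.7463
2 0.5700 0.1233 -0.1064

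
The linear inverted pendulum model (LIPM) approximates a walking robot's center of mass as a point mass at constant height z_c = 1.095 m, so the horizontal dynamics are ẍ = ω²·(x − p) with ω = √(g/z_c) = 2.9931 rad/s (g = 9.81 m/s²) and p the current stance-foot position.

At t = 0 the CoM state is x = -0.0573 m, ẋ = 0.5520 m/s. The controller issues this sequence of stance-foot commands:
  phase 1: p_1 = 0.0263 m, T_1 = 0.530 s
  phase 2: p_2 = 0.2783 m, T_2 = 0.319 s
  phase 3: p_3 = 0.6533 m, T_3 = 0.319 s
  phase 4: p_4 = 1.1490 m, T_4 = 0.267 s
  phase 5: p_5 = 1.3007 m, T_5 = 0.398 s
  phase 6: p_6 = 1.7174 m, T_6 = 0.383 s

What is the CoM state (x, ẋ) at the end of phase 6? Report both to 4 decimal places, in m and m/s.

x = 1.9635, ẋ = 1.2660

phase 1: p=0.0263, T=0.530, ωT=1.586343, cosh=2.545261, sinh=2.340588; start (x,ẋ)=(-0.057300, 0.552000) → end (x,ẋ)=(0.245177, 0.819315)
phase 2: p=0.2783, T=0.319, ωT=0.954799, cosh=1.491519, sinh=1.106629; start (x,ẋ)=(0.245177, 0.819315) → end (x,ẋ)=(0.531819, 1.112312)
phase 3: p=0.6533, T=0.319, ωT=0.954799, cosh=1.491519, sinh=1.106629; start (x,ẋ)=(0.531819, 1.112312) → end (x,ẋ)=(0.883361, 1.256660)
phase 4: p=1.1490, T=0.267, ωT=0.799158, cosh=1.336687, sinh=0.886980; start (x,ẋ)=(0.883361, 1.256660) → end (x,ẋ)=(1.166324, 0.974537)
phase 5: p=1.3007, T=0.398, ωT=1.191254, cosh=1.797523, sinh=1.493683; start (x,ẋ)=(1.166324, 0.974537) → end (x,ẋ)=(1.545491, 1.150992)
phase 6: p=1.7174, T=0.383, ωT=1.146357, cosh=1.732251, sinh=1.414459; start (x,ẋ)=(1.545491, 1.150992) → end (x,ẋ)=(1.963538, 1.266009)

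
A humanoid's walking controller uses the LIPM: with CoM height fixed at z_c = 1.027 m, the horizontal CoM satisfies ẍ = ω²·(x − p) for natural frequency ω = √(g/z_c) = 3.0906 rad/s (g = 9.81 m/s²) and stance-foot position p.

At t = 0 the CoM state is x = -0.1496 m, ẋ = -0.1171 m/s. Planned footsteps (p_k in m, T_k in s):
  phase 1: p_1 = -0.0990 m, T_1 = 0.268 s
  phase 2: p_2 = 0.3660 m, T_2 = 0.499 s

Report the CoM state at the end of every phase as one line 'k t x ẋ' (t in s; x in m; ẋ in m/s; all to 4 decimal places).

1 0.2680 -0.2031 -0.3045
2 0.7670 -1.2448 -4.6672

phase 1: p=-0.0990, T=0.268, ωT=0.828281, cosh=1.363090, sinh=0.926290; start (x,ẋ)=(-0.149600, -0.117100) → end (x,ẋ)=(-0.203069, -0.304475)
phase 2: p=0.3660, T=0.499, ωT=1.542209, cosh=2.444408, sinh=2.230500; start (x,ẋ)=(-0.203069, -0.304475) → end (x,ẋ)=(-1.244777, -4.667183)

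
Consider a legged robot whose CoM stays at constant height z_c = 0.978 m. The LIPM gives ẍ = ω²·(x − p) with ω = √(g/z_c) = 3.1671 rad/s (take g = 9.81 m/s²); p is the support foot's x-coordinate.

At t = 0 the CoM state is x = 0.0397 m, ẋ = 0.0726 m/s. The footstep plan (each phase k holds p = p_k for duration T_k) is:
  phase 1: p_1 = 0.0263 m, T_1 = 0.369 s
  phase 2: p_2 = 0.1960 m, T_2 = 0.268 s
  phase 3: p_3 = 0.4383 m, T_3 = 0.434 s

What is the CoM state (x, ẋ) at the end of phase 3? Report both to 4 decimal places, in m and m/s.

x = -0.3246, ẋ = -2.1629

phase 1: p=0.0263, T=0.369, ωT=1.168660, cosh=1.764230, sinh=1.453447; start (x,ẋ)=(0.039700, 0.072600) → end (x,ẋ)=(0.083258, 0.189766)
phase 2: p=0.1960, T=0.268, ωT=0.848783, cosh=1.382368, sinh=0.954433; start (x,ẋ)=(0.083258, 0.189766) → end (x,ẋ)=(0.097337, -0.078467)
phase 3: p=0.4383, T=0.434, ωT=1.374521, cosh=2.103072, sinh=1.850112; start (x,ẋ)=(0.097337, -0.078467) → end (x,ẋ)=(-0.324607, -2.162890)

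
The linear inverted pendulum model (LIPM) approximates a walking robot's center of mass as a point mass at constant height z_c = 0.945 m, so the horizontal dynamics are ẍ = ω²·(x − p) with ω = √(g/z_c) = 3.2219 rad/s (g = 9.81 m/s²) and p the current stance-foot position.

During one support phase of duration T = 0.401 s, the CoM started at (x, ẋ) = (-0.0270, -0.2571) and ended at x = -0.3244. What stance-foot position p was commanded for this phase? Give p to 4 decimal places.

p = 0.1434

ωT = 3.2219·0.401 = 1.291982; cosh(ωT) = 1.957360, sinh(ωT) = 1.682634
x(T) = p + (x₀−p)·cosh(ωT) + (ẋ₀/ω)·sinh(ωT) ⇒ p·(1 − cosh) = x(T) − x₀·cosh − (ẋ₀/ω)·sinh
numerator   = -0.3244 − (-0.0270)·1.957360 − (-0.2571/3.2219)·1.682634 = -0.137281
denominator = 1 − 1.957360 = -0.957360
p = -0.137281 / -0.957360 = 0.1434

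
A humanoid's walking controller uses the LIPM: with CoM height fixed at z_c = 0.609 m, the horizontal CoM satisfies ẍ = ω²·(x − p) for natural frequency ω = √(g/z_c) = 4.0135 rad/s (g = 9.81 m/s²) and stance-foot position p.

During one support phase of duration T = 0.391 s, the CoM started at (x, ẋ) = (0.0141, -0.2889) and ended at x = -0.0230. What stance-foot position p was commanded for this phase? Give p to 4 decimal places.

ωT = 4.0135·0.391 = 1.569279; cosh(ωT) = 2.505688, sinh(ωT) = 2.297493
x(T) = p + (x₀−p)·cosh(ωT) + (ẋ₀/ω)·sinh(ωT) ⇒ p·(1 − cosh) = x(T) − x₀·cosh − (ẋ₀/ω)·sinh
numerator   = -0.0230 − (0.0141)·2.505688 − (-0.2889/4.0135)·2.297493 = 0.107048
denominator = 1 − 2.505688 = -1.505688
p = 0.107048 / -1.505688 = -0.0711

p = -0.0711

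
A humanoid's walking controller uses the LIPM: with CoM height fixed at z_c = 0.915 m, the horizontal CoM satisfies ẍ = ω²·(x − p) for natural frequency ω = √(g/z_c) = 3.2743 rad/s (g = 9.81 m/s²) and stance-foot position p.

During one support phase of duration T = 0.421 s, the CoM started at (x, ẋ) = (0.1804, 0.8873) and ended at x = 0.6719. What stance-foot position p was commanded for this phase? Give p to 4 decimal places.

p = 0.1913

ωT = 3.2743·0.421 = 1.378480; cosh(ωT) = 2.110413, sinh(ωT) = 1.858452
x(T) = p + (x₀−p)·cosh(ωT) + (ẋ₀/ω)·sinh(ωT) ⇒ p·(1 − cosh) = x(T) − x₀·cosh − (ẋ₀/ω)·sinh
numerator   = 0.6719 − (0.1804)·2.110413 − (0.8873/3.2743)·1.858452 = -0.212439
denominator = 1 − 2.110413 = -1.110413
p = -0.212439 / -1.110413 = 0.1913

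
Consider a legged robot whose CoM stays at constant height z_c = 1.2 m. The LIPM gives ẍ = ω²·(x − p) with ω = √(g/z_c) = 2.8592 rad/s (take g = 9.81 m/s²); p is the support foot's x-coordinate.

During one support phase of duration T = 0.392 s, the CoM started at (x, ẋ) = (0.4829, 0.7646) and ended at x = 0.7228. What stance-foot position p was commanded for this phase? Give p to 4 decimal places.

p = 0.6647

ωT = 2.8592·0.392 = 1.120806; cosh(ωT) = 1.696672, sinh(ωT) = 1.370655
x(T) = p + (x₀−p)·cosh(ωT) + (ẋ₀/ω)·sinh(ωT) ⇒ p·(1 − cosh) = x(T) − x₀·cosh − (ẋ₀/ω)·sinh
numerator   = 0.7228 − (0.4829)·1.696672 − (0.7646/2.8592)·1.370655 = -0.463060
denominator = 1 − 1.696672 = -0.696672
p = -0.463060 / -0.696672 = 0.6647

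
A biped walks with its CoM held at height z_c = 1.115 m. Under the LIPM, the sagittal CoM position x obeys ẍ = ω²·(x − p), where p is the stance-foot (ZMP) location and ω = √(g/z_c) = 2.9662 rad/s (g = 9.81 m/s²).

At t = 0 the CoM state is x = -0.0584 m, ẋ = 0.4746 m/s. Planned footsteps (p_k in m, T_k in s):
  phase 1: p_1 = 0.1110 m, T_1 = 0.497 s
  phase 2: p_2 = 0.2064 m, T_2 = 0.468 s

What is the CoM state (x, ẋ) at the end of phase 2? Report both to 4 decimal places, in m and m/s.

x = -0.0883, ẋ = -0.7477

phase 1: p=0.1110, T=0.497, ωT=1.474201, cosh=2.298254, sinh=2.069292; start (x,ẋ)=(-0.058400, 0.474600) → end (x,ẋ)=(0.052768, 0.050985)
phase 2: p=0.2064, T=0.468, ωT=1.388182, cosh=2.128542, sinh=1.879014; start (x,ẋ)=(0.052768, 0.050985) → end (x,ẋ)=(-0.088314, -0.747748)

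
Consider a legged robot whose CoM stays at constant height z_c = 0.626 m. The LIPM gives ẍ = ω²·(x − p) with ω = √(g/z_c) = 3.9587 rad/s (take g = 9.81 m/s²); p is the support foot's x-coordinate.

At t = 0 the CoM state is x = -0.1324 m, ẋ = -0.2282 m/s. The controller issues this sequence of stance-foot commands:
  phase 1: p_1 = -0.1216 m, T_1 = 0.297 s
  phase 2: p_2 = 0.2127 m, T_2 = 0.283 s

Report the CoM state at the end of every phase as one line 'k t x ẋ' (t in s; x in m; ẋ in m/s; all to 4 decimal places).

1 0.2970 -0.2253 -0.4676
2 0.5800 -0.6919 -3.1681

phase 1: p=-0.1216, T=0.297, ωT=1.175734, cosh=1.774556, sinh=1.465964; start (x,ẋ)=(-0.132400, -0.228200) → end (x,ẋ)=(-0.225271, -0.467630)
phase 2: p=0.2127, T=0.283, ωT=1.120312, cosh=1.695994, sinh=1.369816; start (x,ẋ)=(-0.225271, -0.467630) → end (x,ẋ)=(-0.691909, -3.168079)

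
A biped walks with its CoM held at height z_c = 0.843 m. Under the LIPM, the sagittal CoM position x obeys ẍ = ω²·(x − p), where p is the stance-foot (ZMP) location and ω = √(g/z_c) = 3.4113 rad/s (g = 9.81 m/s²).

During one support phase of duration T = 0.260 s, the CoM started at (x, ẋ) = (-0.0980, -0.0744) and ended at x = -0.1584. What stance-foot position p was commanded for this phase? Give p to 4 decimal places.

p = -0.0065

ωT = 3.4113·0.260 = 0.886938; cosh(ωT) = 1.419800, sinh(ωT) = 1.007885
x(T) = p + (x₀−p)·cosh(ωT) + (ẋ₀/ω)·sinh(ωT) ⇒ p·(1 − cosh) = x(T) − x₀·cosh − (ẋ₀/ω)·sinh
numerator   = -0.1584 − (-0.0980)·1.419800 − (-0.0744/3.4113)·1.007885 = 0.002722
denominator = 1 − 1.419800 = -0.419800
p = 0.002722 / -0.419800 = -0.0065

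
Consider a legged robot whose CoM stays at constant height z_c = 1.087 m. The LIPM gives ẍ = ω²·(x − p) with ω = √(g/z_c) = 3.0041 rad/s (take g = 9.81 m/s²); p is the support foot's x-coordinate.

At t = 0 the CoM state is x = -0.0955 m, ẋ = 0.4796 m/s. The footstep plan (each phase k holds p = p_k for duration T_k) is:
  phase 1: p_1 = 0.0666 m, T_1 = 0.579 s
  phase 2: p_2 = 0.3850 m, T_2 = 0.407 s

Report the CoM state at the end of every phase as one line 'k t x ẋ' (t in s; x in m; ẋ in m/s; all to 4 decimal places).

1 0.5790 0.0314 0.0639
2 0.9860 -0.2346 -1.5297

phase 1: p=0.0666, T=0.579, ωT=1.739374, cosh=2.934704, sinh=2.759074; start (x,ẋ)=(-0.095500, 0.479600) → end (x,ẋ)=(0.031366, 0.063913)
phase 2: p=0.3850, T=0.407, ωT=1.222669, cosh=1.845341, sinh=1.550898; start (x,ẋ)=(0.031366, 0.063913) → end (x,ẋ)=(-0.234579, -1.529657)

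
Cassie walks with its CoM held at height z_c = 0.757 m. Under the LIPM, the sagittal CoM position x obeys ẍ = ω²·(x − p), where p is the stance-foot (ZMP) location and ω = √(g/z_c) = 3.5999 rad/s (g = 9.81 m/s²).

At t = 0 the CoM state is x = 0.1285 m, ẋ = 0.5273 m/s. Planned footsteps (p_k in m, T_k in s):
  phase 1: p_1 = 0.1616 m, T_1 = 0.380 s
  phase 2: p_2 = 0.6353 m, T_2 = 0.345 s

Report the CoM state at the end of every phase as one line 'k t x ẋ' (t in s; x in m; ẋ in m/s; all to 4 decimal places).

phase 1: p=0.1616, T=0.380, ωT=1.367962, cosh=2.090982, sinh=1.836357; start (x,ẋ)=(0.128500, 0.527300) → end (x,ẋ)=(0.361371, 0.883761)
phase 2: p=0.6353, T=0.345, ωT=1.241965, cosh=1.875614, sinh=1.586798; start (x,ẋ)=(0.361371, 0.883761) → end (x,ẋ)=(0.511068, 0.092826)

1 0.3800 0.3614 0.8838
2 0.7250 0.5111 0.0928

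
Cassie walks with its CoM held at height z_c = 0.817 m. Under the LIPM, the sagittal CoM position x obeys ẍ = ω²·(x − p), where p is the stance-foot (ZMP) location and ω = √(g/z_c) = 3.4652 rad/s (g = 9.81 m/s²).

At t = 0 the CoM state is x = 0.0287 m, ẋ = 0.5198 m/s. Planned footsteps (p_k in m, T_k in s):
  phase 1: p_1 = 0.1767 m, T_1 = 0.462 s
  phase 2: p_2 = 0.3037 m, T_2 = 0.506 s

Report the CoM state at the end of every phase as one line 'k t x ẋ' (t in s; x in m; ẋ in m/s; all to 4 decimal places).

phase 1: p=0.1767, T=0.462, ωT=1.600922, cosh=2.579657, sinh=2.377946; start (x,ẋ)=(0.028700, 0.519800) → end (x,ẋ)=(0.151616, 0.121377)
phase 2: p=0.3037, T=0.506, ωT=1.753391, cosh=2.973668, sinh=2.800483; start (x,ẋ)=(0.151616, 0.121377) → end (x,ẋ)=(-0.050452, -1.114920)

1 0.4620 0.1516 0.1214
2 0.9680 -0.0505 -1.1149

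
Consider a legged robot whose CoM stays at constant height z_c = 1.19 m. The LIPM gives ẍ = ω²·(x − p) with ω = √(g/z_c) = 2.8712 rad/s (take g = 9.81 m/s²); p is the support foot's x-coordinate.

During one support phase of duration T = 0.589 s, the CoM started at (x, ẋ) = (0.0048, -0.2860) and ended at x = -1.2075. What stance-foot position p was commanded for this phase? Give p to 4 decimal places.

p = 0.5318

ωT = 2.8712·0.589 = 1.691137; cosh(ωT) = 2.804977, sinh(ωT) = 2.620668
x(T) = p + (x₀−p)·cosh(ωT) + (ẋ₀/ω)·sinh(ωT) ⇒ p·(1 − cosh) = x(T) − x₀·cosh − (ẋ₀/ω)·sinh
numerator   = -1.2075 − (0.0048)·2.804977 − (-0.2860/2.8712)·2.620668 = -0.959919
denominator = 1 − 2.804977 = -1.804977
p = -0.959919 / -1.804977 = 0.5318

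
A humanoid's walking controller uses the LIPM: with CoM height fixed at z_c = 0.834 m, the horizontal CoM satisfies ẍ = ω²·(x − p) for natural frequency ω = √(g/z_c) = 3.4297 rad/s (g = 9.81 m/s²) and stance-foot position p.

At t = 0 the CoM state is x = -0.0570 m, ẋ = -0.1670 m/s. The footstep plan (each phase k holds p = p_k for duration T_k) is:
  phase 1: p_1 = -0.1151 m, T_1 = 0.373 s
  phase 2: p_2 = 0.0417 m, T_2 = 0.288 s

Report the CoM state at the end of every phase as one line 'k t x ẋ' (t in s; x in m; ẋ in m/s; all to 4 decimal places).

1 0.3730 -0.0833 0.0070
2 0.6610 -0.1471 -0.4852

phase 1: p=-0.1151, T=0.373, ωT=1.279278, cosh=1.936141, sinh=1.657903; start (x,ẋ)=(-0.057000, -0.167000) → end (x,ẋ)=(-0.083337, 0.007027)
phase 2: p=0.0417, T=0.288, ωT=0.987754, cosh=1.528804, sinh=1.156392; start (x,ẋ)=(-0.083337, 0.007027) → end (x,ẋ)=(-0.147088, -0.485164)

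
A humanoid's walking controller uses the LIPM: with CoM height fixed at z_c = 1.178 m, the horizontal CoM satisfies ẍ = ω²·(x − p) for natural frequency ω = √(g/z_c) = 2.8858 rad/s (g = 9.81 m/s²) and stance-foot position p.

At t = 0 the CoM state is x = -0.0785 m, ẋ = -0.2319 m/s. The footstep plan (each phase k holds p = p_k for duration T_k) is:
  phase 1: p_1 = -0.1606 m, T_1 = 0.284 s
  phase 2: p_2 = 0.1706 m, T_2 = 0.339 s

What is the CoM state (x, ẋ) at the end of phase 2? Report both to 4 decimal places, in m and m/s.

x = -0.3134, ẋ = -1.1151

phase 1: p=-0.1606, T=0.284, ωT=0.819567, cosh=1.355070, sinh=0.914448; start (x,ẋ)=(-0.078500, -0.231900) → end (x,ẋ)=(-0.122833, -0.097586)
phase 2: p=0.1706, T=0.339, ωT=0.978286, cosh=1.517924, sinh=1.141969; start (x,ẋ)=(-0.122833, -0.097586) → end (x,ẋ)=(-0.313426, -1.115135)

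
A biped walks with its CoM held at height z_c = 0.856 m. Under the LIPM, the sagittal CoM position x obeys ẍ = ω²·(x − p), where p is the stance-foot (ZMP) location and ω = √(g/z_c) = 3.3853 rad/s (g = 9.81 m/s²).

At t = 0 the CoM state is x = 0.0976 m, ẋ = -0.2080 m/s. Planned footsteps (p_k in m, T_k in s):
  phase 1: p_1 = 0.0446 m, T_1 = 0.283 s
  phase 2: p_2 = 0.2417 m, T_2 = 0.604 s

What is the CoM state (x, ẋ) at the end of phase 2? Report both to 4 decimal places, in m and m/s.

x = -0.6147, ẋ = -2.8321

phase 1: p=0.0446, T=0.283, ωT=0.958040, cosh=1.495113, sinh=1.111469; start (x,ẋ)=(0.097600, -0.208000) → end (x,ẋ)=(0.055550, -0.111563)
phase 2: p=0.2417, T=0.604, ωT=2.044721, cosh=3.928210, sinh=3.798794; start (x,ẋ)=(0.055550, -0.111563) → end (x,ẋ)=(-0.614726, -2.832142)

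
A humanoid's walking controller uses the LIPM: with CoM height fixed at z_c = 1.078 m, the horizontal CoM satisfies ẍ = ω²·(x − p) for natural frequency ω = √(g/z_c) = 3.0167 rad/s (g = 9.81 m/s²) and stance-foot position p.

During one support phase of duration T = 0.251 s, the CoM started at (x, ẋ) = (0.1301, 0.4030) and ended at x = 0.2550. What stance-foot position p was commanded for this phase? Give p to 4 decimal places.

p = 0.0842

ωT = 3.0167·0.251 = 0.757192; cosh(ωT) = 1.300631, sinh(ωT) = 0.831649
x(T) = p + (x₀−p)·cosh(ωT) + (ẋ₀/ω)·sinh(ωT) ⇒ p·(1 − cosh) = x(T) − x₀·cosh − (ẋ₀/ω)·sinh
numerator   = 0.2550 − (0.1301)·1.300631 − (0.4030/3.0167)·0.831649 = -0.025312
denominator = 1 − 1.300631 = -0.300631
p = -0.025312 / -0.300631 = 0.0842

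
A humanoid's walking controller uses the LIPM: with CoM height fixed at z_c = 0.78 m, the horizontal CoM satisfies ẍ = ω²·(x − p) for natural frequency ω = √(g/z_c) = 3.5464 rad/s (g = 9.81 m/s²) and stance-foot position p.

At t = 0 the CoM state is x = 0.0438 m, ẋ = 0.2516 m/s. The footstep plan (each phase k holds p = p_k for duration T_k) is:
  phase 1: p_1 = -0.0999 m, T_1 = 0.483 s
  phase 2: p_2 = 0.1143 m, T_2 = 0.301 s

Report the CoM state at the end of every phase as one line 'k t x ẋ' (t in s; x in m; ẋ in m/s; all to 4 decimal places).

phase 1: p=-0.0999, T=0.483, ωT=1.712911, cosh=2.862710, sinh=2.682370; start (x,ẋ)=(0.043800, 0.251600) → end (x,ẋ)=(0.501773, 2.087241)
phase 2: p=0.1143, T=0.301, ωT=1.067466, cosh=1.625941, sinh=1.282062; start (x,ẋ)=(0.501773, 2.087241) → end (x,ẋ)=(1.498868, 5.155454)

1 0.4830 0.5018 2.0872
2 0.7840 1.4989 5.1555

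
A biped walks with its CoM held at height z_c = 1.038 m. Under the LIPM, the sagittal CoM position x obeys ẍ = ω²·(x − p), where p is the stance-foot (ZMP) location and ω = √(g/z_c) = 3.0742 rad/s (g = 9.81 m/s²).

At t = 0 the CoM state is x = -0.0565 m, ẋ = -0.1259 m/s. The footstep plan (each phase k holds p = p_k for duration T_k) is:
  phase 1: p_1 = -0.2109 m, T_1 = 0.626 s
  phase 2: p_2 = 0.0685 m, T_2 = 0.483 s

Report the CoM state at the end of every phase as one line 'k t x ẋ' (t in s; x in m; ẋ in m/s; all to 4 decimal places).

phase 1: p=-0.2109, T=0.626, ωT=1.924449, cosh=3.498665, sinh=3.352709; start (x,ẋ)=(-0.056500, -0.125900) → end (x,ẋ)=(0.191988, 1.150903)
phase 2: p=0.0685, T=0.483, ωT=1.484839, cosh=2.320396, sinh=2.093857; start (x,ẋ)=(0.191988, 1.150903) → end (x,ẋ)=(1.138928, 3.465434)

1 0.6260 0.1920 1.1509
2 1.1090 1.1389 3.4654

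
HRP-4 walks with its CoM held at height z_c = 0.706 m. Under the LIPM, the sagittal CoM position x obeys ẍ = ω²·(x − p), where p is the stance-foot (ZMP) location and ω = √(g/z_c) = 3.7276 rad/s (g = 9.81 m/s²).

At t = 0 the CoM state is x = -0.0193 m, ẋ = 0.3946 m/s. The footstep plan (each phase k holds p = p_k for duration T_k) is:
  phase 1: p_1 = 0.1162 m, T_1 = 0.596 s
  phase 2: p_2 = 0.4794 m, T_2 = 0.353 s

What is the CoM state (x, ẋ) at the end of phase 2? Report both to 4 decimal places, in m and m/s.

x = -0.7593, ẋ = -4.2282

phase 1: p=0.1162, T=0.596, ωT=2.221650, cosh=4.665481, sinh=4.557051; start (x,ẋ)=(-0.019300, 0.394600) → end (x,ẋ)=(-0.033568, -0.460721)
phase 2: p=0.4794, T=0.353, ωT=1.315843, cosh=1.998070, sinh=1.729822; start (x,ẋ)=(-0.033568, -0.460721) → end (x,ẋ)=(-0.759347, -4.228212)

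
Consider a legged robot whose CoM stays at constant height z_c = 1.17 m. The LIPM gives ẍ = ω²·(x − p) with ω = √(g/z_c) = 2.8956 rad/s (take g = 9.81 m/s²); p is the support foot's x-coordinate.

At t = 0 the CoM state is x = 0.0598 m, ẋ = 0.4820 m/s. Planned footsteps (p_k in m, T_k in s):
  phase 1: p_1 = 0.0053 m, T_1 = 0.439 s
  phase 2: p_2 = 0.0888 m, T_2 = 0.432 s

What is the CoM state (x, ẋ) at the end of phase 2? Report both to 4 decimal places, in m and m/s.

x = 1.3025, ẋ = 3.6095

phase 1: p=0.0053, T=0.439, ωT=1.271168, cosh=1.922760, sinh=1.642256; start (x,ẋ)=(0.059800, 0.482000) → end (x,ẋ)=(0.383459, 1.185935)
phase 2: p=0.0888, T=0.432, ωT=1.250899, cosh=1.889865, sinh=1.603618; start (x,ẋ)=(0.383459, 1.185935) → end (x,ẋ)=(1.302451, 3.609489)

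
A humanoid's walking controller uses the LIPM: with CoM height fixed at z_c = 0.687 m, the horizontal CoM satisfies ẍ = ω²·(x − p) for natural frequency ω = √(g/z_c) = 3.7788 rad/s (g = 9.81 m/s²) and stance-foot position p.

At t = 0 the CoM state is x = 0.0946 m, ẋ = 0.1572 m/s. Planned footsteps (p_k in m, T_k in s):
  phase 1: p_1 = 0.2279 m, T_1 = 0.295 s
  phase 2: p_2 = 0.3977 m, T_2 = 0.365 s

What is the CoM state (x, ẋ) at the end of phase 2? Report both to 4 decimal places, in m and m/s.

x = -0.5233, ẋ = -3.2643

phase 1: p=0.2279, T=0.295, ωT=1.114746, cosh=1.688396, sinh=1.360398; start (x,ẋ)=(0.094600, 0.157200) → end (x,ẋ)=(0.059430, -0.419835)
phase 2: p=0.3977, T=0.365, ωT=1.379262, cosh=2.111867, sinh=1.860102; start (x,ẋ)=(0.059430, -0.419835) → end (x,ẋ)=(-0.523344, -3.264321)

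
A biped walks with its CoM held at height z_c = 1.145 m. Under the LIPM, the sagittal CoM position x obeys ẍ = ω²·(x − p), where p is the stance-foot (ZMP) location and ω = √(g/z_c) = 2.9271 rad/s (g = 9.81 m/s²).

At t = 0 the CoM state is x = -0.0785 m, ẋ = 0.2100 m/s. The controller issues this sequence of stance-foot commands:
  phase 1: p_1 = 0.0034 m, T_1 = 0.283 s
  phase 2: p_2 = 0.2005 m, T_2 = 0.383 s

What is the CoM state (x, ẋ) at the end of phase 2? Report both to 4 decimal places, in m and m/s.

phase 1: p=0.0034, T=0.283, ωT=0.828369, cosh=1.363172, sinh=0.926411; start (x,ẋ)=(-0.078500, 0.210000) → end (x,ẋ)=(-0.041780, 0.064178)
phase 2: p=0.2005, T=0.383, ωT=1.121079, cosh=1.697046, sinh=1.371118; start (x,ẋ)=(-0.041780, 0.064178) → end (x,ẋ)=(-0.180598, -0.863453)

x = -0.1806, ẋ = -0.8635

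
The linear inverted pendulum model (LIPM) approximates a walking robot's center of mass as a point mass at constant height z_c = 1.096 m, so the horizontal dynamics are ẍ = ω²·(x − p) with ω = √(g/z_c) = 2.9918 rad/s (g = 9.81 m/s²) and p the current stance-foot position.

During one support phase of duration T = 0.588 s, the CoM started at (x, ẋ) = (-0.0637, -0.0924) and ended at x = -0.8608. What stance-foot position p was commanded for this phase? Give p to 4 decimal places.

p = 0.2931

ωT = 2.9918·0.588 = 1.759178; cosh(ωT) = 2.989925, sinh(ωT) = 2.817739
x(T) = p + (x₀−p)·cosh(ωT) + (ẋ₀/ω)·sinh(ωT) ⇒ p·(1 − cosh) = x(T) − x₀·cosh − (ẋ₀/ω)·sinh
numerator   = -0.8608 − (-0.0637)·2.989925 − (-0.0924/2.9918)·2.817739 = -0.583318
denominator = 1 − 2.989925 = -1.989925
p = -0.583318 / -1.989925 = 0.2931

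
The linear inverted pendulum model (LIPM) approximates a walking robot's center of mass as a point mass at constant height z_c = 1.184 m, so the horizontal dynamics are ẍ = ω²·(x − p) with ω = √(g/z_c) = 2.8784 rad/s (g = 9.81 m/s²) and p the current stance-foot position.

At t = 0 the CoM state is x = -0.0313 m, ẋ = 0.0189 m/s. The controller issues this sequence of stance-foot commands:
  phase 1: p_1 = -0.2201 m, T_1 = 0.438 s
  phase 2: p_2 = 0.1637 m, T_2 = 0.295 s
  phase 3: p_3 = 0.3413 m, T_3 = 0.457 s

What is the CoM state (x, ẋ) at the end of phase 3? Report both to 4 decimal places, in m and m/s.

x = 1.2979, ẋ = 3.0004

phase 1: p=-0.2201, T=0.438, ωT=1.260739, cosh=1.905736, sinh=1.622292; start (x,ẋ)=(-0.031300, 0.018900) → end (x,ẋ)=(0.150355, 0.917640)
phase 2: p=0.1637, T=0.295, ωT=0.849128, cosh=1.382698, sinh=0.954910; start (x,ẋ)=(0.150355, 0.917640) → end (x,ẋ)=(0.449675, 1.232139)
phase 3: p=0.3413, T=0.457, ωT=1.315429, cosh=1.997354, sinh=1.728995; start (x,ẋ)=(0.449675, 1.232139) → end (x,ẋ)=(1.297884, 3.000374)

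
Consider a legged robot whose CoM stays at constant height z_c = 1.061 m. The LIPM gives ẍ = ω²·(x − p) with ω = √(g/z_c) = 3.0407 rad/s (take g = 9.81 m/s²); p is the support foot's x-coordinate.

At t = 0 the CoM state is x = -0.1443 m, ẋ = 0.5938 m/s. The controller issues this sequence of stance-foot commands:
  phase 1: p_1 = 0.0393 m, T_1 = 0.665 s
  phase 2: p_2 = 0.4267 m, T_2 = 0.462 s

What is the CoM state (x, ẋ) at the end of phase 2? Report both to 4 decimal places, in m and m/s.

x = -0.2364, ẋ = -1.6899

phase 1: p=0.0393, T=0.665, ωT=2.022066, cosh=3.843147, sinh=3.710765; start (x,ẋ)=(-0.144300, 0.593800) → end (x,ẋ)=(0.058351, 0.210442)
phase 2: p=0.4267, T=0.462, ωT=1.404803, cosh=2.160070, sinh=1.914655; start (x,ẋ)=(0.058351, 0.210442) → end (x,ẋ)=(-0.236449, -1.689916)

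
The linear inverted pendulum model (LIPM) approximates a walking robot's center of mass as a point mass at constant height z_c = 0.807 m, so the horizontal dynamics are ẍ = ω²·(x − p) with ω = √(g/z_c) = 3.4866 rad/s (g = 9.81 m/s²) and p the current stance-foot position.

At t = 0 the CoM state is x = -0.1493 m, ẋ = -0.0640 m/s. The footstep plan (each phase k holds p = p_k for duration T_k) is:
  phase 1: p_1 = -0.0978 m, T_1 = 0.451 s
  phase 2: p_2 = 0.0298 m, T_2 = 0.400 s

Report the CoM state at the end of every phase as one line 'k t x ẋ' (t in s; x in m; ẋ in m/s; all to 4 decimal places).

1 0.4510 -0.2695 -0.5748
2 0.8510 -0.9230 -3.2060

phase 1: p=-0.0978, T=0.451, ωT=1.572457, cosh=2.513003, sinh=2.305468; start (x,ẋ)=(-0.149300, -0.064000) → end (x,ẋ)=(-0.269539, -0.574802)
phase 2: p=0.0298, T=0.400, ωT=1.394640, cosh=2.140722, sinh=1.892800; start (x,ẋ)=(-0.269539, -0.574802) → end (x,ẋ)=(-0.923049, -3.205958)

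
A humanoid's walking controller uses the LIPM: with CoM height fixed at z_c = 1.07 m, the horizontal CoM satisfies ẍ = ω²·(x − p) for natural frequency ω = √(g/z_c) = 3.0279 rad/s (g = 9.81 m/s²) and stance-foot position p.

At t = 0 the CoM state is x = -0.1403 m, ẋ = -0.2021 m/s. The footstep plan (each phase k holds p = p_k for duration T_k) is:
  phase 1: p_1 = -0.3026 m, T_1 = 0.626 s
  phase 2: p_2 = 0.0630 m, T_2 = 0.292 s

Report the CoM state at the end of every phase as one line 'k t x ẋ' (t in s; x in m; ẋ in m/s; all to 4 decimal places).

1 0.6260 0.0326 0.9107
2 0.9180 0.3219 1.1981

phase 1: p=-0.3026, T=0.626, ωT=1.895465, cosh=3.402947, sinh=3.252698; start (x,ẋ)=(-0.140300, -0.202100) → end (x,ẋ)=(0.032594, 0.910732)
phase 2: p=0.0630, T=0.292, ωT=0.884147, cosh=1.416992, sinh=1.003926; start (x,ẋ)=(0.032594, 0.910732) → end (x,ẋ)=(0.321876, 1.198072)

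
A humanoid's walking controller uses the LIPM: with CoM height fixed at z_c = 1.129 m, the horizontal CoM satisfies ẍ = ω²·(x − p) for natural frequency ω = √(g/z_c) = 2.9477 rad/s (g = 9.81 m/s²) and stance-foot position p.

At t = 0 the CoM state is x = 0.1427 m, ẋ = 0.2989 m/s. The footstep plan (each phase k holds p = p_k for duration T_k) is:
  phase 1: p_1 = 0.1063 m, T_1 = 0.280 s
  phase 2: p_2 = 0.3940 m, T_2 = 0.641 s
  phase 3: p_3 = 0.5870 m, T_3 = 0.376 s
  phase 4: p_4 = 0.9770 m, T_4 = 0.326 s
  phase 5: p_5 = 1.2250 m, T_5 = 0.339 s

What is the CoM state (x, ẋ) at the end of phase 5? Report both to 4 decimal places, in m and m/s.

x = -0.7399, ẋ = -5.3279

phase 1: p=0.1063, T=0.280, ωT=0.825356, cosh=1.360386, sinh=0.922307; start (x,ẋ)=(0.142700, 0.298900) → end (x,ẋ)=(0.249341, 0.505580)
phase 2: p=0.3940, T=0.641, ωT=1.889476, cosh=3.383525, sinh=3.232374; start (x,ẋ)=(0.249341, 0.505580) → end (x,ẋ)=(0.458949, 0.332320)
phase 3: p=0.5870, T=0.376, ωT=1.108335, cosh=1.679710, sinh=1.349601; start (x,ẋ)=(0.458949, 0.332320) → end (x,ẋ)=(0.524063, 0.048784)
phase 4: p=0.9770, T=0.326, ωT=0.960950, cosh=1.498354, sinh=1.115825; start (x,ẋ)=(0.524063, 0.048784) → end (x,ẋ)=(0.316807, -1.416666)
phase 5: p=1.2250, T=0.339, ωT=0.999270, cosh=1.542224, sinh=1.174076; start (x,ẋ)=(0.316807, -1.416666) → end (x,ẋ)=(-0.739898, -5.327910)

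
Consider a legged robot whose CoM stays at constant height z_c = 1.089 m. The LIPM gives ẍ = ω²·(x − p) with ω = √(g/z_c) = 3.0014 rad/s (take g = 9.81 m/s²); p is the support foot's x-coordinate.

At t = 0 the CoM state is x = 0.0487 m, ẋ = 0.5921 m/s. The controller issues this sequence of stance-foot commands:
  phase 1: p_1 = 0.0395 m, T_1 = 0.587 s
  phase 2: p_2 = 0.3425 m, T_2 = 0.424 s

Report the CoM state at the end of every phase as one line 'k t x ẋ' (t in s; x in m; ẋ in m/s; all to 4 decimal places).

1 0.5870 0.6245 1.8528
2 1.0110 1.9009 4.9591

phase 1: p=0.0395, T=0.587, ωT=1.761822, cosh=2.997384, sinh=2.825652; start (x,ẋ)=(0.048700, 0.592100) → end (x,ẋ)=(0.624505, 1.852775)
phase 2: p=0.3425, T=0.424, ωT=1.272594, cosh=1.925102, sinh=1.644998; start (x,ẋ)=(0.624505, 1.852775) → end (x,ẋ)=(1.900852, 4.959126)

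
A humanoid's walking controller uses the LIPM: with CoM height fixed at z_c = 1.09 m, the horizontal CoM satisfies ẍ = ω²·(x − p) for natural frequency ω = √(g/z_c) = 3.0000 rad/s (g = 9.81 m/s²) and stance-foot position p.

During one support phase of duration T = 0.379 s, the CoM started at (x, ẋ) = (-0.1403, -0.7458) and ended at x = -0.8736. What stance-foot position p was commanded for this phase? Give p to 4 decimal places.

p = 0.3960

ωT = 3.0000·0.379 = 1.137000; cosh(ωT) = 1.719091, sinh(ωT) = 1.398311
x(T) = p + (x₀−p)·cosh(ωT) + (ẋ₀/ω)·sinh(ωT) ⇒ p·(1 − cosh) = x(T) − x₀·cosh − (ẋ₀/ω)·sinh
numerator   = -0.8736 − (-0.1403)·1.719091 − (-0.7458/3.0000)·1.398311 = -0.284791
denominator = 1 − 1.719091 = -0.719091
p = -0.284791 / -0.719091 = 0.3960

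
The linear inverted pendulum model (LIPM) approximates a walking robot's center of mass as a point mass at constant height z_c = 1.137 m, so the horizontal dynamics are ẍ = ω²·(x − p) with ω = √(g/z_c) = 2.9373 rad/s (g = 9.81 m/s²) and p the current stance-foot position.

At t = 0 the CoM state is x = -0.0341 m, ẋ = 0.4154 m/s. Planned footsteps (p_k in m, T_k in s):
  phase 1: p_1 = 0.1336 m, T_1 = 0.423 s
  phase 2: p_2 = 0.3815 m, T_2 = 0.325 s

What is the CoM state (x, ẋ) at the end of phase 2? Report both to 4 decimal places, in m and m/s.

phase 1: p=0.1336, T=0.423, ωT=1.242478, cosh=1.876427, sinh=1.587759; start (x,ẋ)=(-0.034100, 0.415400) → end (x,ẋ)=(0.043468, -0.002639)
phase 2: p=0.3815, T=0.325, ωT=0.954623, cosh=1.491324, sinh=1.106366; start (x,ẋ)=(0.043468, -0.002639) → end (x,ẋ)=(-0.123609, -1.102448)

x = -0.1236, ẋ = -1.1024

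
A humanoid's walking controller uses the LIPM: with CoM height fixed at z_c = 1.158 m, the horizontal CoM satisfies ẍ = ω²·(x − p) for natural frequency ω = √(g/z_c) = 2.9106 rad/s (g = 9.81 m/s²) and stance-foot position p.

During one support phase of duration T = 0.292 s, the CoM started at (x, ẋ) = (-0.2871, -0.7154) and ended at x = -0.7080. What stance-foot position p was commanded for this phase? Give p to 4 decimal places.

p = 0.1978

ωT = 2.9106·0.292 = 0.849895; cosh(ωT) = 1.383431, sinh(ωT) = 0.955971
x(T) = p + (x₀−p)·cosh(ωT) + (ẋ₀/ω)·sinh(ωT) ⇒ p·(1 − cosh) = x(T) − x₀·cosh − (ẋ₀/ω)·sinh
numerator   = -0.7080 − (-0.2871)·1.383431 − (-0.7154/2.9106)·0.955971 = -0.075848
denominator = 1 − 1.383431 = -0.383431
p = -0.075848 / -0.383431 = 0.1978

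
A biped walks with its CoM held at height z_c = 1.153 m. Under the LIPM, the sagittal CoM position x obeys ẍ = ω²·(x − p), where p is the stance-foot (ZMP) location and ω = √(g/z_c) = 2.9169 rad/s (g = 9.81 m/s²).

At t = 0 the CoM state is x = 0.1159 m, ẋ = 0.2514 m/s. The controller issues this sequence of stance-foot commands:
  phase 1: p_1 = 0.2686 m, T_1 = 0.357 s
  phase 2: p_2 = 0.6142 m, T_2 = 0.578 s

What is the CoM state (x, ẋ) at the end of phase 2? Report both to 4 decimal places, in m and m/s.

phase 1: p=0.2686, T=0.357, ωT=1.041333, cosh=1.592988, sinh=1.240004; start (x,ẋ)=(0.115900, 0.251400) → end (x,ẋ)=(0.132223, -0.151834)
phase 2: p=0.6142, T=0.578, ωT=1.685968, cosh=2.791470, sinh=2.606205; start (x,ẋ)=(0.132223, -0.151834) → end (x,ẋ)=(-0.866884, -4.087844)

x = -0.8669, ẋ = -4.0878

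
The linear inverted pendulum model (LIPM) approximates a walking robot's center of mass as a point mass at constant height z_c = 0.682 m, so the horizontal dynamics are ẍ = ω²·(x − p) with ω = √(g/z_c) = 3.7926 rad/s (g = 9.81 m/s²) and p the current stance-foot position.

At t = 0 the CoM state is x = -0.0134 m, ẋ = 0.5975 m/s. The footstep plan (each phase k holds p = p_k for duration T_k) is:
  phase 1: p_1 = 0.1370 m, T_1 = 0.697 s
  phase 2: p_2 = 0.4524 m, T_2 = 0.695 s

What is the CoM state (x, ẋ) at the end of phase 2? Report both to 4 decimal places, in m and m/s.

phase 1: p=0.1370, T=0.697, ωT=2.643442, cosh=7.066320, sinh=6.995203; start (x,ẋ)=(-0.013400, 0.597500) → end (x,ẋ)=(0.176275, 0.232013)
phase 2: p=0.4524, T=0.695, ωT=2.635857, cosh=7.013462, sinh=6.941805; start (x,ẋ)=(0.176275, 0.232013) → end (x,ẋ)=(-1.059524, -5.642457)

x = -1.0595, ẋ = -5.6425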